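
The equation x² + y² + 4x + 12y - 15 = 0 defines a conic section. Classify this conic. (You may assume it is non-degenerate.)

circle

No xy term. Coefficients of x² and y² are A = 1, C = 1.
A = C (same sign) ⇒ circle.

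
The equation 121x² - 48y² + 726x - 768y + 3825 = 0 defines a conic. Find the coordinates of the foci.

(-3, -21) and (-3, 5)

121(x² + 6x) -48(y² + 16y) = -3825
Complete the square in x and y: 121(x + 3)² -48(y + 8)² = -3825 + 1089 - 3072 = -5808
Dividing both sides by -5808: (y + 8)²/121 - (x + 3)²/48 = 1
Hyperbola, center (-3, -8), transverse axis vertical; a² = 121, b² = 48.
c² = a² + b² = 121 + 48 = 169, so c = 13.
Foci lie on the vertical axis through the center: (h, k ± c).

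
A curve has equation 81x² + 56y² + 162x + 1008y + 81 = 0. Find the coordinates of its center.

(-1, -9)

81(x² + 2x) + 56(y² + 18y) = -81
Completing the square gives 81(x + 1)² + 56(y + 9)² = -81 + 81 + 4536 = 4536.
Divide by 4536: (x + 1)²/56 + (y + 9)²/81 = 1
Ellipse with center (-1, -9).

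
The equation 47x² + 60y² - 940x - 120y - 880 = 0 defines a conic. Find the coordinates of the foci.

Collect terms: 47(x² - 20x) + 60(y² - 2y) = 880
Completing the square gives 47(x - 10)² + 60(y - 1)² = 880 + 4700 + 60 = 5640.
Divide by 5640: (x - 10)²/120 + (y - 1)²/94 = 1
Ellipse, center (10, 1), major axis horizontal; a² = 120, b² = 94.
c² = a² - b² = 120 - 94 = 26, so c = √26.
Foci lie on the horizontal axis through the center: (h ± c, k).

(10 - √26, 1) and (10 + √26, 1)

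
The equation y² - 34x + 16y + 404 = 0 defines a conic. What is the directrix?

x = 3/2

Only y is squared. Complete the square in y: (y + 8)² = 34(x - 10).
Vertex (10, -8); 4p = 34 so p = 17/2. Opens right.
Directrix is the vertical line x = h − p = 10 − (17/2) = 3/2.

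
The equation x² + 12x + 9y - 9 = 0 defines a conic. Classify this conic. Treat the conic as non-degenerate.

No xy term. Coefficients of x² and y² are A = 1, C = 0.
Exactly one squared variable ⇒ parabola.

parabola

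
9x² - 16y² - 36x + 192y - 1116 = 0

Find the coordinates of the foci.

9(x² - 4x) -16(y² - 12y) = 1116
9(x - 2)² -16(y - 6)² = 1116 + 36 - 576 = 576
Dividing both sides by 576: (x - 2)²/64 - (y - 6)²/36 = 1
Hyperbola, center (2, 6), transverse axis horizontal; a² = 64, b² = 36.
c² = a² + b² = 64 + 36 = 100, so c = 10.
Foci lie on the horizontal axis through the center: (h ± c, k).

(-8, 6) and (12, 6)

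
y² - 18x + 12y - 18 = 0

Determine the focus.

(3/2, -6)

Only y is squared. Complete the square in y: (y + 6)² = 18(x + 3).
Vertex (-3, -6); 4p = 18 so p = 9/2. Opens right.
Focus is p units from the vertex along the axis: (h + p, k).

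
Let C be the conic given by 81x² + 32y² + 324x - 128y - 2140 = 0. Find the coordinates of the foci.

(-2, -5) and (-2, 9)

Collect terms: 81(x² + 4x) + 32(y² - 4y) = 2140
81(x + 2)² + 32(y - 2)² = 2140 + 324 + 128 = 2592
Dividing both sides by 2592: (x + 2)²/32 + (y - 2)²/81 = 1
Ellipse, center (-2, 2), major axis vertical; a² = 81, b² = 32.
c² = a² - b² = 81 - 32 = 49, so c = 7.
Foci lie on the vertical axis through the center: (h, k ± c).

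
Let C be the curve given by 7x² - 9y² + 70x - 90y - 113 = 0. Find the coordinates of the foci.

7(x² + 10x) -9(y² + 10y) = 113
Complete the square: 7(x + 5)² -9(y + 5)² = 113 + 175 - 225 = 63
Dividing both sides by 63: (x + 5)²/9 - (y + 5)²/7 = 1
Hyperbola, center (-5, -5), transverse axis horizontal; a² = 9, b² = 7.
c² = a² + b² = 9 + 7 = 16, so c = 4.
Foci lie on the horizontal axis through the center: (h ± c, k).

(-9, -5) and (-1, -5)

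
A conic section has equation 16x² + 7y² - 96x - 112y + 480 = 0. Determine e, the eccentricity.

e = 3/4

Collect terms: 16(x² - 6x) + 7(y² - 16y) = -480
16(x - 3)² + 7(y - 8)² = -480 + 144 + 448 = 112
Dividing both sides by 112: (x - 3)²/7 + (y - 8)²/16 = 1
Ellipse, center (3, 8), major axis vertical; a² = 16, b² = 7.
c² = a² - b² = 9, so c = 3.
e = c/a = 3/4.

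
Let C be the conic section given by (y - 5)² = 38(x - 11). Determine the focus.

(41/2, 5)

Vertex (11, 5); 4p = 38 so p = 19/2. Opens right.
Focus is p units from the vertex along the axis: (h + p, k).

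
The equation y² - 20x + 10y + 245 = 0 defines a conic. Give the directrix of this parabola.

x = 6

Only y is squared. Complete the square in y: (y + 5)² = 20(x - 11).
Vertex (11, -5); 4p = 20 so p = 5. Opens right.
Directrix is the vertical line x = h − p = 11 − (5) = 6.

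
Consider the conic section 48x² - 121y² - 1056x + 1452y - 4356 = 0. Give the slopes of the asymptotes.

Group the x- and y-terms: 48(x² - 22x) -121(y² - 12y) = 4356
Completing the square gives 48(x - 11)² -121(y - 6)² = 4356 + 5808 - 4356 = 5808.
Dividing both sides by 5808: (x - 11)²/121 - (y - 6)²/48 = 1
Hyperbola, center (11, 6), transverse axis horizontal; a² = 121, b² = 48.
For a horizontal hyperbola the asymptotes have slope ±b/a.
Here that is ±4√3/11.

4√3/11 and -4√3/11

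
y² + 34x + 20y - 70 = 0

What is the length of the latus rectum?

34

Only y is squared. Complete the square in y: (y + 10)² = -34(x - 5).
Vertex (5, -10); 4p = -34 so p = -17/2. Opens left.
Latus rectum length = |4p| = 34.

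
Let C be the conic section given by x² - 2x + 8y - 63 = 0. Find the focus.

Only x is squared. Complete the square in x: (x - 1)² = -8(y - 8).
Vertex (1, 8); 4p = -8 so p = -2. Opens down.
Focus is p units from the vertex along the axis: (h, k + p).

(1, 6)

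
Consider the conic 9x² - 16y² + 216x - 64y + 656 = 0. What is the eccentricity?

Group the x- and y-terms: 9(x² + 24x) -16(y² + 4y) = -656
9(x + 12)² -16(y + 2)² = -656 + 1296 - 64 = 576
Divide through by 576 to get (x + 12)²/64 - (y + 2)²/36 = 1.
Hyperbola, center (-12, -2), transverse axis horizontal; a² = 64, b² = 36.
c² = a² + b² = 100, so c = 10.
e = c/a = 10/8 = 5/4.

e = 5/4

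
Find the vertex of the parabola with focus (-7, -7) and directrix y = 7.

(-7, 0)

The vertex is the midpoint between the focus and the directrix along the axis of symmetry.
Axis is vertical (directrix is horizontal). Vertex y-coordinate = (-7 + 7)/2 = 0; x-coordinate = -7.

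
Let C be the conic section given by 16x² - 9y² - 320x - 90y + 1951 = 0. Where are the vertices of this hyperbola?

(10, -13) and (10, 3)

Rearranging, 16(x² - 20x) -9(y² + 10y) = -1951.
Completing the square gives 16(x - 10)² -9(y + 5)² = -1951 + 1600 - 225 = -576.
Dividing both sides by -576: (y + 5)²/64 - (x - 10)²/36 = 1
Hyperbola, center (10, -5), transverse axis vertical; a² = 64, b² = 36.
a = 8. Vertices at (h, k ± a).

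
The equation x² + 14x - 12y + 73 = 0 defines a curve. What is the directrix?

Only x is squared. Complete the square in x: (x + 7)² = 12(y - 2).
Vertex (-7, 2); 4p = 12 so p = 3. Opens up.
Directrix is the horizontal line y = k − p = 2 − (3) = -1.

y = -1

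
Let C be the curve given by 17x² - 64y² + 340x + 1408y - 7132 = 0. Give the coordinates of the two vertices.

Rearranging, 17(x² + 20x) -64(y² - 22y) = 7132.
Completing the square gives 17(x + 10)² -64(y - 11)² = 7132 + 1700 - 7744 = 1088.
Divide through by 1088 to get (x + 10)²/64 - (y - 11)²/17 = 1.
Hyperbola, center (-10, 11), transverse axis horizontal; a² = 64, b² = 17.
a = 8. Vertices at (h ± a, k).

(-18, 11) and (-2, 11)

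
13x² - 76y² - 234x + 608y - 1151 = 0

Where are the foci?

(9 - √89, 4) and (9 + √89, 4)

Collect terms: 13(x² - 18x) -76(y² - 8y) = 1151
Complete the square: 13(x - 9)² -76(y - 4)² = 1151 + 1053 - 1216 = 988
Dividing both sides by 988: (x - 9)²/76 - (y - 4)²/13 = 1
Hyperbola, center (9, 4), transverse axis horizontal; a² = 76, b² = 13.
c² = a² + b² = 76 + 13 = 89, so c = √89.
Foci lie on the horizontal axis through the center: (h ± c, k).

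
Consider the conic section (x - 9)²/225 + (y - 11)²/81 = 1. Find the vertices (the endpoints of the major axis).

(-6, 11) and (24, 11)

Center (9, 11). The larger denominator 225 sits under the x-term, so the major axis is horizontal; a² = 225, b² = 81.
a = 15. Vertices at (h ± a, k).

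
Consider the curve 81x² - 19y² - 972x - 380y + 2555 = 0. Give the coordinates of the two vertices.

Collect terms: 81(x² - 12x) -19(y² + 20y) = -2555
81(x - 6)² -19(y + 10)² = -2555 + 2916 - 1900 = -1539
Divide by -1539: (y + 10)²/81 - (x - 6)²/19 = 1
Hyperbola, center (6, -10), transverse axis vertical; a² = 81, b² = 19.
a = 9. Vertices at (h, k ± a).

(6, -19) and (6, -1)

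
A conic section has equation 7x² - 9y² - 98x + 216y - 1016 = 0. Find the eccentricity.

e = 4/3

Rearranging, 7(x² - 14x) -9(y² - 24y) = 1016.
Complete the square in x and y: 7(x - 7)² -9(y - 12)² = 1016 + 343 - 1296 = 63
Divide by 63: (x - 7)²/9 - (y - 12)²/7 = 1
Hyperbola, center (7, 12), transverse axis horizontal; a² = 9, b² = 7.
c² = a² + b² = 16, so c = 4.
e = c/a = 4/3.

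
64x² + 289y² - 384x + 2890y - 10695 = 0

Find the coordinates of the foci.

(-12, -5) and (18, -5)

Group the x- and y-terms: 64(x² - 6x) + 289(y² + 10y) = 10695
Complete the square: 64(x - 3)² + 289(y + 5)² = 10695 + 576 + 7225 = 18496
Divide by 18496: (x - 3)²/289 + (y + 5)²/64 = 1
Ellipse, center (3, -5), major axis horizontal; a² = 289, b² = 64.
c² = a² - b² = 289 - 64 = 225, so c = 15.
Foci lie on the horizontal axis through the center: (h ± c, k).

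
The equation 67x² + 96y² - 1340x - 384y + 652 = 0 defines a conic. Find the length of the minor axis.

2√67

Group the x- and y-terms: 67(x² - 20x) + 96(y² - 4y) = -652
Completing the square gives 67(x - 10)² + 96(y - 2)² = -652 + 6700 + 384 = 6432.
Dividing both sides by 6432: (x - 10)²/96 + (y - 2)²/67 = 1
Ellipse, center (10, 2), major axis horizontal; a² = 96, b² = 67.
b² = 67 so b = √67; the minor axis has length 2b = 2√67.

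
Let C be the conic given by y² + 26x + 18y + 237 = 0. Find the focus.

Only y is squared. Complete the square in y: (y + 9)² = -26(x + 6).
Vertex (-6, -9); 4p = -26 so p = -13/2. Opens left.
Focus is p units from the vertex along the axis: (h + p, k).

(-25/2, -9)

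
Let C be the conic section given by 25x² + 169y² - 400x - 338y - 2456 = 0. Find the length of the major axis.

Rearranging, 25(x² - 16x) + 169(y² - 2y) = 2456.
Complete the square in x and y: 25(x - 8)² + 169(y - 1)² = 2456 + 1600 + 169 = 4225
Divide through by 4225 to get (x - 8)²/169 + (y - 1)²/25 = 1.
Ellipse, center (8, 1), major axis horizontal; a² = 169, b² = 25.
a² = 169 so a = 13; the major axis has length 2a = 26.

26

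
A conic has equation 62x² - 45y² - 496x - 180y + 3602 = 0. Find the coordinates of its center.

Collect terms: 62(x² - 8x) -45(y² + 4y) = -3602
Complete the square in x and y: 62(x - 4)² -45(y + 2)² = -3602 + 992 - 180 = -2790
Divide by -2790: (y + 2)²/62 - (x - 4)²/45 = 1
Hyperbola with center (4, -2).

(4, -2)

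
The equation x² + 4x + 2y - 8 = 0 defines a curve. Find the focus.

Only x is squared. Complete the square in x: (x + 2)² = -2(y - 6).
Vertex (-2, 6); 4p = -2 so p = -1/2. Opens down.
Focus is p units from the vertex along the axis: (h, k + p).

(-2, 11/2)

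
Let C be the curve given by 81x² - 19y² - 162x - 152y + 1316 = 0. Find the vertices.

(1, -13) and (1, 5)

Group the x- and y-terms: 81(x² - 2x) -19(y² + 8y) = -1316
Completing the square gives 81(x - 1)² -19(y + 4)² = -1316 + 81 - 304 = -1539.
Dividing both sides by -1539: (y + 4)²/81 - (x - 1)²/19 = 1
Hyperbola, center (1, -4), transverse axis vertical; a² = 81, b² = 19.
a = 9. Vertices at (h, k ± a).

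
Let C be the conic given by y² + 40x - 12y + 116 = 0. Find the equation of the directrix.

x = 8

Only y is squared. Complete the square in y: (y - 6)² = -40(x + 2).
Vertex (-2, 6); 4p = -40 so p = -10. Opens left.
Directrix is the vertical line x = h − p = -2 − (-10) = 8.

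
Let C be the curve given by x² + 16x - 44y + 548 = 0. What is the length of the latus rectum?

44

Only x is squared. Complete the square in x: (x + 8)² = 44(y - 11).
Vertex (-8, 11); 4p = 44 so p = 11. Opens up.
Latus rectum length = |4p| = 44.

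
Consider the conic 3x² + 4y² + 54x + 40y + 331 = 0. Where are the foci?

(-10, -5) and (-8, -5)

3(x² + 18x) + 4(y² + 10y) = -331
Complete the square in x and y: 3(x + 9)² + 4(y + 5)² = -331 + 243 + 100 = 12
Divide through by 12 to get (x + 9)²/4 + (y + 5)²/3 = 1.
Ellipse, center (-9, -5), major axis horizontal; a² = 4, b² = 3.
c² = a² - b² = 4 - 3 = 1, so c = 1.
Foci lie on the horizontal axis through the center: (h ± c, k).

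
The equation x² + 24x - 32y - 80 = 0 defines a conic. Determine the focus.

(-12, 1)

Only x is squared. Complete the square in x: (x + 12)² = 32(y + 7).
Vertex (-12, -7); 4p = 32 so p = 8. Opens up.
Focus is p units from the vertex along the axis: (h, k + p).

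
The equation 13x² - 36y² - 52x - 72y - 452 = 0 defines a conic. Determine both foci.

(-5, -1) and (9, -1)

Group: 13(x² - 4x) -36(y² + 2y) = 452
Complete the square: 13(x - 2)² -36(y + 1)² = 452 + 52 - 36 = 468
Divide by 468: (x - 2)²/36 - (y + 1)²/13 = 1
Hyperbola, center (2, -1), transverse axis horizontal; a² = 36, b² = 13.
c² = a² + b² = 36 + 13 = 49, so c = 7.
Foci lie on the horizontal axis through the center: (h ± c, k).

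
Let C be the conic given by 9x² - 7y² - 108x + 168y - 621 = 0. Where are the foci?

9(x² - 12x) -7(y² - 24y) = 621
Complete the square in x and y: 9(x - 6)² -7(y - 12)² = 621 + 324 - 1008 = -63
Divide by -63: (y - 12)²/9 - (x - 6)²/7 = 1
Hyperbola, center (6, 12), transverse axis vertical; a² = 9, b² = 7.
c² = a² + b² = 9 + 7 = 16, so c = 4.
Foci lie on the vertical axis through the center: (h, k ± c).

(6, 8) and (6, 16)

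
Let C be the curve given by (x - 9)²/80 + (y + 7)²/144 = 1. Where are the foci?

Center (9, -7). The larger denominator 144 sits under the y-term, so the major axis is vertical; a² = 144, b² = 80.
c² = a² - b² = 144 - 80 = 64, so c = 8.
Foci lie on the vertical axis through the center: (h, k ± c).

(9, -15) and (9, 1)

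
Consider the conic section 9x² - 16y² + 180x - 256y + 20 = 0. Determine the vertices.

Collect terms: 9(x² + 20x) -16(y² + 16y) = -20
Complete the square in x and y: 9(x + 10)² -16(y + 8)² = -20 + 900 - 1024 = -144
Divide through by -144 to get (y + 8)²/9 - (x + 10)²/16 = 1.
Hyperbola, center (-10, -8), transverse axis vertical; a² = 9, b² = 16.
a = 3. Vertices at (h, k ± a).

(-10, -11) and (-10, -5)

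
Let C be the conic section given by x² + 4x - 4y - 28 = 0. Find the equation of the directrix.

y = -9

Only x is squared. Complete the square in x: (x + 2)² = 4(y + 8).
Vertex (-2, -8); 4p = 4 so p = 1. Opens up.
Directrix is the horizontal line y = k − p = -8 − (1) = -9.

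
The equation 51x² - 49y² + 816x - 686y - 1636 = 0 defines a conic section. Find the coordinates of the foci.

51(x² + 16x) -49(y² + 14y) = 1636
Completing the square gives 51(x + 8)² -49(y + 7)² = 1636 + 3264 - 2401 = 2499.
Divide through by 2499 to get (x + 8)²/49 - (y + 7)²/51 = 1.
Hyperbola, center (-8, -7), transverse axis horizontal; a² = 49, b² = 51.
c² = a² + b² = 49 + 51 = 100, so c = 10.
Foci lie on the horizontal axis through the center: (h ± c, k).

(-18, -7) and (2, -7)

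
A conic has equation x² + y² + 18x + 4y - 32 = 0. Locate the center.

(-9, -2)

Rearranging, (x² + 18x) + (y² + 4y) = 32.
(x + 9)² + (y + 2)² = 32 + 81 + 4 = 117
So (x + 9)² + (y + 2)² = 117.
Circle centered at (-9, -2) with r² = 117.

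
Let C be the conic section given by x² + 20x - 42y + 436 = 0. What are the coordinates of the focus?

Only x is squared. Complete the square in x: (x + 10)² = 42(y - 8).
Vertex (-10, 8); 4p = 42 so p = 21/2. Opens up.
Focus is p units from the vertex along the axis: (h, k + p).

(-10, 37/2)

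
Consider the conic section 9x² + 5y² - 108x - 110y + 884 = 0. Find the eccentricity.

Collect terms: 9(x² - 12x) + 5(y² - 22y) = -884
9(x - 6)² + 5(y - 11)² = -884 + 324 + 605 = 45
Dividing both sides by 45: (x - 6)²/5 + (y - 11)²/9 = 1
Ellipse, center (6, 11), major axis vertical; a² = 9, b² = 5.
c² = a² - b² = 4, so c = 2.
e = c/a = 2/3.

e = 2/3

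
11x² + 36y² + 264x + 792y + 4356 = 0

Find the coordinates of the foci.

(-22, -11) and (-2, -11)

Group the x- and y-terms: 11(x² + 24x) + 36(y² + 22y) = -4356
Completing the square gives 11(x + 12)² + 36(y + 11)² = -4356 + 1584 + 4356 = 1584.
Dividing both sides by 1584: (x + 12)²/144 + (y + 11)²/44 = 1
Ellipse, center (-12, -11), major axis horizontal; a² = 144, b² = 44.
c² = a² - b² = 144 - 44 = 100, so c = 10.
Foci lie on the horizontal axis through the center: (h ± c, k).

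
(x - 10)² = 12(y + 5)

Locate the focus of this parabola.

Vertex (10, -5); 4p = 12 so p = 3. Opens up.
Focus is p units from the vertex along the axis: (h, k + p).

(10, -2)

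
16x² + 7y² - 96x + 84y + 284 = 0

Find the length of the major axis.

Collect terms: 16(x² - 6x) + 7(y² + 12y) = -284
Completing the square gives 16(x - 3)² + 7(y + 6)² = -284 + 144 + 252 = 112.
Divide by 112: (x - 3)²/7 + (y + 6)²/16 = 1
Ellipse, center (3, -6), major axis vertical; a² = 16, b² = 7.
a² = 16 so a = 4; the major axis has length 2a = 8.

8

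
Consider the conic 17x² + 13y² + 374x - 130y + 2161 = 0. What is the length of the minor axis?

2√13

Group: 17(x² + 22x) + 13(y² - 10y) = -2161
Complete the square: 17(x + 11)² + 13(y - 5)² = -2161 + 2057 + 325 = 221
Dividing both sides by 221: (x + 11)²/13 + (y - 5)²/17 = 1
Ellipse, center (-11, 5), major axis vertical; a² = 17, b² = 13.
b² = 13 so b = √13; the minor axis has length 2b = 2√13.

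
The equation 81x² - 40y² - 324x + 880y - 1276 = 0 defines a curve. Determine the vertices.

81(x² - 4x) -40(y² - 22y) = 1276
Complete the square in x and y: 81(x - 2)² -40(y - 11)² = 1276 + 324 - 4840 = -3240
Dividing both sides by -3240: (y - 11)²/81 - (x - 2)²/40 = 1
Hyperbola, center (2, 11), transverse axis vertical; a² = 81, b² = 40.
a = 9. Vertices at (h, k ± a).

(2, 2) and (2, 20)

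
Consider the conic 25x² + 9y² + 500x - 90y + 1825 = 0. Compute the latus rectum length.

36/5

Group the x- and y-terms: 25(x² + 20x) + 9(y² - 10y) = -1825
25(x + 10)² + 9(y - 5)² = -1825 + 2500 + 225 = 900
Divide through by 900 to get (x + 10)²/36 + (y - 5)²/100 = 1.
Ellipse, center (-10, 5), major axis vertical; a² = 100, b² = 36.
Latus rectum length = 2b²/a = 2·36/10 = 36/5.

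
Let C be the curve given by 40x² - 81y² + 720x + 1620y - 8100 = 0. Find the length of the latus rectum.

80/9

Group: 40(x² + 18x) -81(y² - 20y) = 8100
40(x + 9)² -81(y - 10)² = 8100 + 3240 - 8100 = 3240
Divide by 3240: (x + 9)²/81 - (y - 10)²/40 = 1
Hyperbola, center (-9, 10), transverse axis horizontal; a² = 81, b² = 40.
Latus rectum length = 2b²/a = 2·40/9 = 80/9.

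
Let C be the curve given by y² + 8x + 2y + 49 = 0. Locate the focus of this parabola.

(-8, -1)

Only y is squared. Complete the square in y: (y + 1)² = -8(x + 6).
Vertex (-6, -1); 4p = -8 so p = -2. Opens left.
Focus is p units from the vertex along the axis: (h + p, k).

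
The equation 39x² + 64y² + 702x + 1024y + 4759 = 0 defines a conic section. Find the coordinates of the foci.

(-14, -8) and (-4, -8)

Group: 39(x² + 18x) + 64(y² + 16y) = -4759
Completing the square gives 39(x + 9)² + 64(y + 8)² = -4759 + 3159 + 4096 = 2496.
Divide by 2496: (x + 9)²/64 + (y + 8)²/39 = 1
Ellipse, center (-9, -8), major axis horizontal; a² = 64, b² = 39.
c² = a² - b² = 64 - 39 = 25, so c = 5.
Foci lie on the horizontal axis through the center: (h ± c, k).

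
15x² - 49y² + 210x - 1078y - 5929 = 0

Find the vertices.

(-14, -11) and (0, -11)

Group: 15(x² + 14x) -49(y² + 22y) = 5929
Complete the square: 15(x + 7)² -49(y + 11)² = 5929 + 735 - 5929 = 735
Divide by 735: (x + 7)²/49 - (y + 11)²/15 = 1
Hyperbola, center (-7, -11), transverse axis horizontal; a² = 49, b² = 15.
a = 7. Vertices at (h ± a, k).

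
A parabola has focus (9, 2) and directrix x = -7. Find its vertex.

The vertex is the midpoint between the focus and the directrix along the axis of symmetry.
Axis is horizontal (directrix is vertical). Vertex x-coordinate = (9 + (-7))/2 = 1; y-coordinate = 2.

(1, 2)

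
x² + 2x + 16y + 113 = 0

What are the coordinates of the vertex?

(-1, -7)

Only x is squared. Complete the square in x: (x + 1)² = -16(y + 7).
Vertex (-1, -7); 4p = -16 so p = -4. Opens down.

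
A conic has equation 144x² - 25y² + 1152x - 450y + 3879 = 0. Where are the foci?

144(x² + 8x) -25(y² + 18y) = -3879
Complete the square: 144(x + 4)² -25(y + 9)² = -3879 + 2304 - 2025 = -3600
Divide through by -3600 to get (y + 9)²/144 - (x + 4)²/25 = 1.
Hyperbola, center (-4, -9), transverse axis vertical; a² = 144, b² = 25.
c² = a² + b² = 144 + 25 = 169, so c = 13.
Foci lie on the vertical axis through the center: (h, k ± c).

(-4, -22) and (-4, 4)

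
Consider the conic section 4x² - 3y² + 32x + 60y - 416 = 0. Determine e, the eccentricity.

e = √21/3

Collect terms: 4(x² + 8x) -3(y² - 20y) = 416
Complete the square: 4(x + 4)² -3(y - 10)² = 416 + 64 - 300 = 180
Dividing both sides by 180: (x + 4)²/45 - (y - 10)²/60 = 1
Hyperbola, center (-4, 10), transverse axis horizontal; a² = 45, b² = 60.
c² = a² + b² = 105, so c = √105.
e = c/a = √105/3√5 = √21/3.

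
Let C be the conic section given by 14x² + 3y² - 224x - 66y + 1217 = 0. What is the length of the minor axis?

2√3

Collect terms: 14(x² - 16x) + 3(y² - 22y) = -1217
Completing the square gives 14(x - 8)² + 3(y - 11)² = -1217 + 896 + 363 = 42.
Divide by 42: (x - 8)²/3 + (y - 11)²/14 = 1
Ellipse, center (8, 11), major axis vertical; a² = 14, b² = 3.
b² = 3 so b = √3; the minor axis has length 2b = 2√3.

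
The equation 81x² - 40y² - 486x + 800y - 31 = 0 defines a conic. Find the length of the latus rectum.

Collect terms: 81(x² - 6x) -40(y² - 20y) = 31
Complete the square in x and y: 81(x - 3)² -40(y - 10)² = 31 + 729 - 4000 = -3240
Dividing both sides by -3240: (y - 10)²/81 - (x - 3)²/40 = 1
Hyperbola, center (3, 10), transverse axis vertical; a² = 81, b² = 40.
Latus rectum length = 2b²/a = 2·40/9 = 80/9.

80/9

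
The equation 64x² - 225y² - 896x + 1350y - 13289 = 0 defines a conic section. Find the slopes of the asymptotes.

8/15 and -8/15

64(x² - 14x) -225(y² - 6y) = 13289
64(x - 7)² -225(y - 3)² = 13289 + 3136 - 2025 = 14400
Divide by 14400: (x - 7)²/225 - (y - 3)²/64 = 1
Hyperbola, center (7, 3), transverse axis horizontal; a² = 225, b² = 64.
For a horizontal hyperbola the asymptotes have slope ±b/a.
Here that is ±8/15.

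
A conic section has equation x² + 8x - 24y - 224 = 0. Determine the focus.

(-4, -4)

Only x is squared. Complete the square in x: (x + 4)² = 24(y + 10).
Vertex (-4, -10); 4p = 24 so p = 6. Opens up.
Focus is p units from the vertex along the axis: (h, k + p).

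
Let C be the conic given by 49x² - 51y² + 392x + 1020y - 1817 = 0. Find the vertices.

Collect terms: 49(x² + 8x) -51(y² - 20y) = 1817
Complete the square in x and y: 49(x + 4)² -51(y - 10)² = 1817 + 784 - 5100 = -2499
Divide by -2499: (y - 10)²/49 - (x + 4)²/51 = 1
Hyperbola, center (-4, 10), transverse axis vertical; a² = 49, b² = 51.
a = 7. Vertices at (h, k ± a).

(-4, 3) and (-4, 17)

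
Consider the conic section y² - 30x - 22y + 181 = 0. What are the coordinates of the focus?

Only y is squared. Complete the square in y: (y - 11)² = 30(x - 2).
Vertex (2, 11); 4p = 30 so p = 15/2. Opens right.
Focus is p units from the vertex along the axis: (h + p, k).

(19/2, 11)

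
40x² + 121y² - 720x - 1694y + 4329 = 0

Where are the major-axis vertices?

Rearranging, 40(x² - 18x) + 121(y² - 14y) = -4329.
Completing the square gives 40(x - 9)² + 121(y - 7)² = -4329 + 3240 + 5929 = 4840.
Divide through by 4840 to get (x - 9)²/121 + (y - 7)²/40 = 1.
Ellipse, center (9, 7), major axis horizontal; a² = 121, b² = 40.
a = 11. Vertices at (h ± a, k).

(-2, 7) and (20, 7)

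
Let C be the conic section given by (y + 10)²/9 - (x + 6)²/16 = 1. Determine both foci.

Center (-6, -10). The positive term is the y-term, so the transverse axis is vertical; a² = 9, b² = 16.
c² = a² + b² = 9 + 16 = 25, so c = 5.
Foci lie on the vertical axis through the center: (h, k ± c).

(-6, -15) and (-6, -5)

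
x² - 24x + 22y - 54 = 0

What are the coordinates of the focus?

(12, 7/2)

Only x is squared. Complete the square in x: (x - 12)² = -22(y - 9).
Vertex (12, 9); 4p = -22 so p = -11/2. Opens down.
Focus is p units from the vertex along the axis: (h, k + p).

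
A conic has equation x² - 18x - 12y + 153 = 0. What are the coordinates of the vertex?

Only x is squared. Complete the square in x: (x - 9)² = 12(y - 6).
Vertex (9, 6); 4p = 12 so p = 3. Opens up.

(9, 6)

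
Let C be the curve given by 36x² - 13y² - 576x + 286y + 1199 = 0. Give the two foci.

(8, 4) and (8, 18)

Rearranging, 36(x² - 16x) -13(y² - 22y) = -1199.
Completing the square gives 36(x - 8)² -13(y - 11)² = -1199 + 2304 - 1573 = -468.
Divide by -468: (y - 11)²/36 - (x - 8)²/13 = 1
Hyperbola, center (8, 11), transverse axis vertical; a² = 36, b² = 13.
c² = a² + b² = 36 + 13 = 49, so c = 7.
Foci lie on the vertical axis through the center: (h, k ± c).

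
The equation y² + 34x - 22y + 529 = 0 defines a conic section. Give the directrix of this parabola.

x = -7/2

Only y is squared. Complete the square in y: (y - 11)² = -34(x + 12).
Vertex (-12, 11); 4p = -34 so p = -17/2. Opens left.
Directrix is the vertical line x = h − p = -12 − (-17/2) = -7/2.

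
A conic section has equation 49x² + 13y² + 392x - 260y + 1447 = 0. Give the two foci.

(-4, 4) and (-4, 16)

Collect terms: 49(x² + 8x) + 13(y² - 20y) = -1447
49(x + 4)² + 13(y - 10)² = -1447 + 784 + 1300 = 637
Divide by 637: (x + 4)²/13 + (y - 10)²/49 = 1
Ellipse, center (-4, 10), major axis vertical; a² = 49, b² = 13.
c² = a² - b² = 49 - 13 = 36, so c = 6.
Foci lie on the vertical axis through the center: (h, k ± c).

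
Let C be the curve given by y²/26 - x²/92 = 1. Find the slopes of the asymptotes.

√598/46 and -√598/46

Center (0, 0). The positive term is the y-term, so the transverse axis is vertical; a² = 26, b² = 92.
For a vertical hyperbola the asymptotes have slope ±a/b.
Here that is ±√26/2√23 = ±√598/46.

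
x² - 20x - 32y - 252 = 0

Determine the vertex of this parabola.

Only x is squared. Complete the square in x: (x - 10)² = 32(y + 11).
Vertex (10, -11); 4p = 32 so p = 8. Opens up.

(10, -11)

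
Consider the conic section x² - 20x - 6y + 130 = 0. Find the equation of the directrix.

y = 7/2

Only x is squared. Complete the square in x: (x - 10)² = 6(y - 5).
Vertex (10, 5); 4p = 6 so p = 3/2. Opens up.
Directrix is the horizontal line y = k − p = 5 − (3/2) = 7/2.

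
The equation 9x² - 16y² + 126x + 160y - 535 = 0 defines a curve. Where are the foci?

Group: 9(x² + 14x) -16(y² - 10y) = 535
Completing the square gives 9(x + 7)² -16(y - 5)² = 535 + 441 - 400 = 576.
Divide through by 576 to get (x + 7)²/64 - (y - 5)²/36 = 1.
Hyperbola, center (-7, 5), transverse axis horizontal; a² = 64, b² = 36.
c² = a² + b² = 64 + 36 = 100, so c = 10.
Foci lie on the horizontal axis through the center: (h ± c, k).

(-17, 5) and (3, 5)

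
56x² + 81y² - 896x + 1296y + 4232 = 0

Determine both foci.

Collect terms: 56(x² - 16x) + 81(y² + 16y) = -4232
Complete the square in x and y: 56(x - 8)² + 81(y + 8)² = -4232 + 3584 + 5184 = 4536
Divide by 4536: (x - 8)²/81 + (y + 8)²/56 = 1
Ellipse, center (8, -8), major axis horizontal; a² = 81, b² = 56.
c² = a² - b² = 81 - 56 = 25, so c = 5.
Foci lie on the horizontal axis through the center: (h ± c, k).

(3, -8) and (13, -8)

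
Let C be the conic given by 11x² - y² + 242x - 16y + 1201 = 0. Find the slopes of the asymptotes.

11(x² + 22x) -(y² + 16y) = -1201
Complete the square in x and y: 11(x + 11)² -(y + 8)² = -1201 + 1331 - 64 = 66
Dividing both sides by 66: (x + 11)²/6 - (y + 8)²/66 = 1
Hyperbola, center (-11, -8), transverse axis horizontal; a² = 6, b² = 66.
For a horizontal hyperbola the asymptotes have slope ±b/a.
Here that is ±√66/√6 = ±√11.

√11 and -√11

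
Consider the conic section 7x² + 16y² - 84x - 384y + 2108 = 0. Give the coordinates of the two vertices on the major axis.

(-2, 12) and (14, 12)

Group: 7(x² - 12x) + 16(y² - 24y) = -2108
Complete the square in x and y: 7(x - 6)² + 16(y - 12)² = -2108 + 252 + 2304 = 448
Divide by 448: (x - 6)²/64 + (y - 12)²/28 = 1
Ellipse, center (6, 12), major axis horizontal; a² = 64, b² = 28.
a = 8. Vertices at (h ± a, k).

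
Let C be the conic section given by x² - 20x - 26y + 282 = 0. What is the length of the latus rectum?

26

Only x is squared. Complete the square in x: (x - 10)² = 26(y - 7).
Vertex (10, 7); 4p = 26 so p = 13/2. Opens up.
Latus rectum length = |4p| = 26.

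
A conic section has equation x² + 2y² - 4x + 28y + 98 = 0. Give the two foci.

Rearranging, (x² - 4x) + 2(y² + 14y) = -98.
Completing the square gives (x - 2)² + 2(y + 7)² = -98 + 4 + 98 = 4.
Divide by 4: (x - 2)²/4 + (y + 7)²/2 = 1
Ellipse, center (2, -7), major axis horizontal; a² = 4, b² = 2.
c² = a² - b² = 4 - 2 = 2, so c = √2.
Foci lie on the horizontal axis through the center: (h ± c, k).

(2 - √2, -7) and (2 + √2, -7)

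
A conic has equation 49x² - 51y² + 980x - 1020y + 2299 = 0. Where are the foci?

(-10, -20) and (-10, 0)

Rearranging, 49(x² + 20x) -51(y² + 20y) = -2299.
Complete the square: 49(x + 10)² -51(y + 10)² = -2299 + 4900 - 5100 = -2499
Divide through by -2499 to get (y + 10)²/49 - (x + 10)²/51 = 1.
Hyperbola, center (-10, -10), transverse axis vertical; a² = 49, b² = 51.
c² = a² + b² = 49 + 51 = 100, so c = 10.
Foci lie on the vertical axis through the center: (h, k ± c).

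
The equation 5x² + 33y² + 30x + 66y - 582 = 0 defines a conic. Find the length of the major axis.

4√33

Group: 5(x² + 6x) + 33(y² + 2y) = 582
Completing the square gives 5(x + 3)² + 33(y + 1)² = 582 + 45 + 33 = 660.
Divide by 660: (x + 3)²/132 + (y + 1)²/20 = 1
Ellipse, center (-3, -1), major axis horizontal; a² = 132, b² = 20.
a² = 132 so a = 2√33; the major axis has length 2a = 4√33.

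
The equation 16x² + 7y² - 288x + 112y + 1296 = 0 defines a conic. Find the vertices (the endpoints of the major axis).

Collect terms: 16(x² - 18x) + 7(y² + 16y) = -1296
Complete the square in x and y: 16(x - 9)² + 7(y + 8)² = -1296 + 1296 + 448 = 448
Dividing both sides by 448: (x - 9)²/28 + (y + 8)²/64 = 1
Ellipse, center (9, -8), major axis vertical; a² = 64, b² = 28.
a = 8. Vertices at (h, k ± a).

(9, -16) and (9, 0)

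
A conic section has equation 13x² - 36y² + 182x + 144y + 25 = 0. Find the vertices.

(-13, 2) and (-1, 2)

Group: 13(x² + 14x) -36(y² - 4y) = -25
Completing the square gives 13(x + 7)² -36(y - 2)² = -25 + 637 - 144 = 468.
Divide through by 468 to get (x + 7)²/36 - (y - 2)²/13 = 1.
Hyperbola, center (-7, 2), transverse axis horizontal; a² = 36, b² = 13.
a = 6. Vertices at (h ± a, k).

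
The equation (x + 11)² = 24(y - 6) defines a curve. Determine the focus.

(-11, 12)

Vertex (-11, 6); 4p = 24 so p = 6. Opens up.
Focus is p units from the vertex along the axis: (h, k + p).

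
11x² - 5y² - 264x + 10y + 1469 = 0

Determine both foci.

Collect terms: 11(x² - 24x) -5(y² - 2y) = -1469
Complete the square: 11(x - 12)² -5(y - 1)² = -1469 + 1584 - 5 = 110
Divide by 110: (x - 12)²/10 - (y - 1)²/22 = 1
Hyperbola, center (12, 1), transverse axis horizontal; a² = 10, b² = 22.
c² = a² + b² = 10 + 22 = 32, so c = 4√2.
Foci lie on the horizontal axis through the center: (h ± c, k).

(12 - 4√2, 1) and (12 + 4√2, 1)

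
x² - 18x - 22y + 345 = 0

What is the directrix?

y = 13/2

Only x is squared. Complete the square in x: (x - 9)² = 22(y - 12).
Vertex (9, 12); 4p = 22 so p = 11/2. Opens up.
Directrix is the horizontal line y = k − p = 12 − (11/2) = 13/2.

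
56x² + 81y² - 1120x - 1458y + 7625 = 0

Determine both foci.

(5, 9) and (15, 9)

Group: 56(x² - 20x) + 81(y² - 18y) = -7625
Completing the square gives 56(x - 10)² + 81(y - 9)² = -7625 + 5600 + 6561 = 4536.
Divide by 4536: (x - 10)²/81 + (y - 9)²/56 = 1
Ellipse, center (10, 9), major axis horizontal; a² = 81, b² = 56.
c² = a² - b² = 81 - 56 = 25, so c = 5.
Foci lie on the horizontal axis through the center: (h ± c, k).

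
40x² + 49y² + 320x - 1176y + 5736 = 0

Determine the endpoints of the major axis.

(-11, 12) and (3, 12)

40(x² + 8x) + 49(y² - 24y) = -5736
Complete the square in x and y: 40(x + 4)² + 49(y - 12)² = -5736 + 640 + 7056 = 1960
Dividing both sides by 1960: (x + 4)²/49 + (y - 12)²/40 = 1
Ellipse, center (-4, 12), major axis horizontal; a² = 49, b² = 40.
a = 7. Vertices at (h ± a, k).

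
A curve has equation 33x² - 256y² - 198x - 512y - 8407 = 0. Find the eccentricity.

e = 17/16

Rearranging, 33(x² - 6x) -256(y² + 2y) = 8407.
Completing the square gives 33(x - 3)² -256(y + 1)² = 8407 + 297 - 256 = 8448.
Divide by 8448: (x - 3)²/256 - (y + 1)²/33 = 1
Hyperbola, center (3, -1), transverse axis horizontal; a² = 256, b² = 33.
c² = a² + b² = 289, so c = 17.
e = c/a = 17/16.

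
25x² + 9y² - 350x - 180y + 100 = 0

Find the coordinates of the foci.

(7, -2) and (7, 22)

Group the x- and y-terms: 25(x² - 14x) + 9(y² - 20y) = -100
Completing the square gives 25(x - 7)² + 9(y - 10)² = -100 + 1225 + 900 = 2025.
Divide by 2025: (x - 7)²/81 + (y - 10)²/225 = 1
Ellipse, center (7, 10), major axis vertical; a² = 225, b² = 81.
c² = a² - b² = 225 - 81 = 144, so c = 12.
Foci lie on the vertical axis through the center: (h, k ± c).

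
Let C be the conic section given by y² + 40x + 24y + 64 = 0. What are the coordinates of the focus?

Only y is squared. Complete the square in y: (y + 12)² = -40(x - 2).
Vertex (2, -12); 4p = -40 so p = -10. Opens left.
Focus is p units from the vertex along the axis: (h + p, k).

(-8, -12)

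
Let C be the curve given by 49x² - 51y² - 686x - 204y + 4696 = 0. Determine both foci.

(7, -12) and (7, 8)

Rearranging, 49(x² - 14x) -51(y² + 4y) = -4696.
Complete the square: 49(x - 7)² -51(y + 2)² = -4696 + 2401 - 204 = -2499
Divide through by -2499 to get (y + 2)²/49 - (x - 7)²/51 = 1.
Hyperbola, center (7, -2), transverse axis vertical; a² = 49, b² = 51.
c² = a² + b² = 49 + 51 = 100, so c = 10.
Foci lie on the vertical axis through the center: (h, k ± c).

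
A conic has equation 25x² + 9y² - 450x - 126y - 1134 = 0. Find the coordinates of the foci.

(9, -9) and (9, 23)

Group the x- and y-terms: 25(x² - 18x) + 9(y² - 14y) = 1134
25(x - 9)² + 9(y - 7)² = 1134 + 2025 + 441 = 3600
Divide by 3600: (x - 9)²/144 + (y - 7)²/400 = 1
Ellipse, center (9, 7), major axis vertical; a² = 400, b² = 144.
c² = a² - b² = 400 - 144 = 256, so c = 16.
Foci lie on the vertical axis through the center: (h, k ± c).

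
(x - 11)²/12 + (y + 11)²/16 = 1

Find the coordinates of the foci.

Center (11, -11). The larger denominator 16 sits under the y-term, so the major axis is vertical; a² = 16, b² = 12.
c² = a² - b² = 16 - 12 = 4, so c = 2.
Foci lie on the vertical axis through the center: (h, k ± c).

(11, -13) and (11, -9)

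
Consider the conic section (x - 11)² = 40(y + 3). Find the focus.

Vertex (11, -3); 4p = 40 so p = 10. Opens up.
Focus is p units from the vertex along the axis: (h, k + p).

(11, 7)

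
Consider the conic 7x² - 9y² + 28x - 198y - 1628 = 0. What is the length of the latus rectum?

Collect terms: 7(x² + 4x) -9(y² + 22y) = 1628
Complete the square: 7(x + 2)² -9(y + 11)² = 1628 + 28 - 1089 = 567
Dividing both sides by 567: (x + 2)²/81 - (y + 11)²/63 = 1
Hyperbola, center (-2, -11), transverse axis horizontal; a² = 81, b² = 63.
Latus rectum length = 2b²/a = 2·63/9 = 14.

14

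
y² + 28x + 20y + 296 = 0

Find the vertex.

(-7, -10)

Only y is squared. Complete the square in y: (y + 10)² = -28(x + 7).
Vertex (-7, -10); 4p = -28 so p = -7. Opens left.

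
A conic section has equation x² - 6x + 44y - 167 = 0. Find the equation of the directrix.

Only x is squared. Complete the square in x: (x - 3)² = -44(y - 4).
Vertex (3, 4); 4p = -44 so p = -11. Opens down.
Directrix is the horizontal line y = k − p = 4 − (-11) = 15.

y = 15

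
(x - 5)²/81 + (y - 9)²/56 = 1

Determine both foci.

(0, 9) and (10, 9)

Center (5, 9). The larger denominator 81 sits under the x-term, so the major axis is horizontal; a² = 81, b² = 56.
c² = a² - b² = 81 - 56 = 25, so c = 5.
Foci lie on the horizontal axis through the center: (h ± c, k).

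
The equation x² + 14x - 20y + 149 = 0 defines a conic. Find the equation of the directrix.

y = 0

Only x is squared. Complete the square in x: (x + 7)² = 20(y - 5).
Vertex (-7, 5); 4p = 20 so p = 5. Opens up.
Directrix is the horizontal line y = k − p = 5 − (5) = 0.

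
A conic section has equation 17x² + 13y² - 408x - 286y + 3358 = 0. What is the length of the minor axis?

Group the x- and y-terms: 17(x² - 24x) + 13(y² - 22y) = -3358
Completing the square gives 17(x - 12)² + 13(y - 11)² = -3358 + 2448 + 1573 = 663.
Divide by 663: (x - 12)²/39 + (y - 11)²/51 = 1
Ellipse, center (12, 11), major axis vertical; a² = 51, b² = 39.
b² = 39 so b = √39; the minor axis has length 2b = 2√39.

2√39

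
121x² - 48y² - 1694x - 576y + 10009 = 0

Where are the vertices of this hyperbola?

(7, -17) and (7, 5)

Rearranging, 121(x² - 14x) -48(y² + 12y) = -10009.
Completing the square gives 121(x - 7)² -48(y + 6)² = -10009 + 5929 - 1728 = -5808.
Divide through by -5808 to get (y + 6)²/121 - (x - 7)²/48 = 1.
Hyperbola, center (7, -6), transverse axis vertical; a² = 121, b² = 48.
a = 11. Vertices at (h, k ± a).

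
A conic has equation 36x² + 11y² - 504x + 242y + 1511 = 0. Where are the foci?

36(x² - 14x) + 11(y² + 22y) = -1511
Complete the square in x and y: 36(x - 7)² + 11(y + 11)² = -1511 + 1764 + 1331 = 1584
Divide through by 1584 to get (x - 7)²/44 + (y + 11)²/144 = 1.
Ellipse, center (7, -11), major axis vertical; a² = 144, b² = 44.
c² = a² - b² = 144 - 44 = 100, so c = 10.
Foci lie on the vertical axis through the center: (h, k ± c).

(7, -21) and (7, -1)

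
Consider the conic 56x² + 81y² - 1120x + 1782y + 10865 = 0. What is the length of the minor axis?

Rearranging, 56(x² - 20x) + 81(y² + 22y) = -10865.
56(x - 10)² + 81(y + 11)² = -10865 + 5600 + 9801 = 4536
Divide through by 4536 to get (x - 10)²/81 + (y + 11)²/56 = 1.
Ellipse, center (10, -11), major axis horizontal; a² = 81, b² = 56.
b² = 56 so b = 2√14; the minor axis has length 2b = 4√14.

4√14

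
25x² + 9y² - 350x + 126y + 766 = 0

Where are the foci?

(7, -15) and (7, 1)

Group: 25(x² - 14x) + 9(y² + 14y) = -766
Complete the square in x and y: 25(x - 7)² + 9(y + 7)² = -766 + 1225 + 441 = 900
Divide by 900: (x - 7)²/36 + (y + 7)²/100 = 1
Ellipse, center (7, -7), major axis vertical; a² = 100, b² = 36.
c² = a² - b² = 100 - 36 = 64, so c = 8.
Foci lie on the vertical axis through the center: (h, k ± c).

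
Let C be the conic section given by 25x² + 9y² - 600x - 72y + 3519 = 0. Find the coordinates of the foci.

25(x² - 24x) + 9(y² - 8y) = -3519
Complete the square in x and y: 25(x - 12)² + 9(y - 4)² = -3519 + 3600 + 144 = 225
Divide by 225: (x - 12)²/9 + (y - 4)²/25 = 1
Ellipse, center (12, 4), major axis vertical; a² = 25, b² = 9.
c² = a² - b² = 25 - 9 = 16, so c = 4.
Foci lie on the vertical axis through the center: (h, k ± c).

(12, 0) and (12, 8)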